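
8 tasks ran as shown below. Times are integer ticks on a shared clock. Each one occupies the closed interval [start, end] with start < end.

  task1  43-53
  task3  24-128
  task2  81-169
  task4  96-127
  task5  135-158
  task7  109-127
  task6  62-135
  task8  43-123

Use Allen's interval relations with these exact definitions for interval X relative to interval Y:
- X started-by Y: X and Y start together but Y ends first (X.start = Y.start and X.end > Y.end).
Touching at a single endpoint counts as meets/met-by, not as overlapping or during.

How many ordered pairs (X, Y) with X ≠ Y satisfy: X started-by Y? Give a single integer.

Checking all 56 ordered pairs for relation 'started-by'; matching pairs in alphabetical order:
(task8, task1): task8 started-by task1 ✓
Count: 1.

1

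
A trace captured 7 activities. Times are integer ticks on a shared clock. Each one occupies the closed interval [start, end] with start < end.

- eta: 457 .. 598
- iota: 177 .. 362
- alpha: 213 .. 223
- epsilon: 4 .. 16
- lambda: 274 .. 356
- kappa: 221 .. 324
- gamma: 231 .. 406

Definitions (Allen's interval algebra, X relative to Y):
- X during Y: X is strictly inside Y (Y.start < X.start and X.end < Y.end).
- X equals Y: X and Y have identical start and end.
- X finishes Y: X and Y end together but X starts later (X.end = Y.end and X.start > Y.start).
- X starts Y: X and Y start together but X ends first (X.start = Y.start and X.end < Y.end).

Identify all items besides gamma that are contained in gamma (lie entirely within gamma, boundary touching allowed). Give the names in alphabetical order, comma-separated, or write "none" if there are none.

Target gamma = [231, 406].
alpha [213, 223] → before → no.
epsilon [4, 16] → before → no.
eta [457, 598] → after → no.
iota [177, 362] → overlaps → no.
kappa [221, 324] → overlaps → no.
lambda [274, 356] → during → yes.
Result: lambda.

lambda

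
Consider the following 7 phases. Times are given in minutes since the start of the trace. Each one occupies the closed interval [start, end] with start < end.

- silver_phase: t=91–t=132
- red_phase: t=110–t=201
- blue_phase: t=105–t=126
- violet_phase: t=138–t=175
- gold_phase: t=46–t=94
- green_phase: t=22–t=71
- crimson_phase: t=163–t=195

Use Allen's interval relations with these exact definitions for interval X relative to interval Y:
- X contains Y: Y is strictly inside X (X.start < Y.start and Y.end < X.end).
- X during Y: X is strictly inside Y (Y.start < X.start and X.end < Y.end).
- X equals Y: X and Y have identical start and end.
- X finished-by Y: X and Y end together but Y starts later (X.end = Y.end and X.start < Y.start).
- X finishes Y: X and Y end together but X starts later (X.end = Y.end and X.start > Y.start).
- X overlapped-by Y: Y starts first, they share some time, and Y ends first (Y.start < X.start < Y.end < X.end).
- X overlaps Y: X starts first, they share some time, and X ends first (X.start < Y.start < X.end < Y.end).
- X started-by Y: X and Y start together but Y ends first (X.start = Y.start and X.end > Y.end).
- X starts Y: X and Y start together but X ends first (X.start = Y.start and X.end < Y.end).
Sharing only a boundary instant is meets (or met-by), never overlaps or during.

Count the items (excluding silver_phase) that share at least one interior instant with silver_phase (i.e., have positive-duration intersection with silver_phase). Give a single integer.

3

Target silver_phase = [t=91, t=132].
blue_phase [t=105, t=126] → during → counts.
crimson_phase [t=163, t=195] → after → no.
gold_phase [t=46, t=94] → overlaps → counts.
green_phase [t=22, t=71] → before → no.
red_phase [t=110, t=201] → overlapped-by → counts.
violet_phase [t=138, t=175] → after → no.
Total: 3.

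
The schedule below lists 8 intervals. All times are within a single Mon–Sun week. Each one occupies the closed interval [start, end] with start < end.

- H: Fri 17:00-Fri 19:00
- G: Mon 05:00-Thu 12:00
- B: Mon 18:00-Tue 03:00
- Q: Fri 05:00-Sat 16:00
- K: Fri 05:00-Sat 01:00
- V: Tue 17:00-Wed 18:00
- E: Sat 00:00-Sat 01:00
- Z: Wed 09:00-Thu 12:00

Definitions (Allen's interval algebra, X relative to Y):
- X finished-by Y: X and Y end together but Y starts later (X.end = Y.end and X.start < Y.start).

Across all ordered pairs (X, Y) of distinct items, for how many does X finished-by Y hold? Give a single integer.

Checking all 56 ordered pairs for relation 'finished-by'; matching pairs in alphabetical order:
(G, Z): G finished-by Z ✓
(K, E): K finished-by E ✓
Count: 2.

2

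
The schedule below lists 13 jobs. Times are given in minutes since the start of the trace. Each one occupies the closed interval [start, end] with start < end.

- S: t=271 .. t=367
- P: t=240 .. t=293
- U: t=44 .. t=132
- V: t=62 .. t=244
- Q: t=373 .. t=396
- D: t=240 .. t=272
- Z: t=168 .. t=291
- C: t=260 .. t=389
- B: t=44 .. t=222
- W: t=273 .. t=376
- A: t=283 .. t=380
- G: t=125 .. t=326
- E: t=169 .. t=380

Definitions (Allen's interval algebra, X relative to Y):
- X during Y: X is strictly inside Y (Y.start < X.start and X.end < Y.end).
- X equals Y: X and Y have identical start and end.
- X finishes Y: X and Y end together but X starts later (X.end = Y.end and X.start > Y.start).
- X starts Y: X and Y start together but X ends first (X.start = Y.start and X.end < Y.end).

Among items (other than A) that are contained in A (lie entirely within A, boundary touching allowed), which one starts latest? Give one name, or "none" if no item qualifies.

Target A = [t=283, t=380].
B [t=44, t=222] → before → excluded.
C [t=260, t=389] → contains → excluded.
D [t=240, t=272] → before → excluded.
E [t=169, t=380] → finished-by → excluded.
G [t=125, t=326] → overlaps → excluded.
P [t=240, t=293] → overlaps → excluded.
Q [t=373, t=396] → overlapped-by → excluded.
S [t=271, t=367] → overlaps → excluded.
U [t=44, t=132] → before → excluded.
V [t=62, t=244] → before → excluded.
W [t=273, t=376] → overlaps → excluded.
Z [t=168, t=291] → overlaps → excluded.
No candidates → none.

none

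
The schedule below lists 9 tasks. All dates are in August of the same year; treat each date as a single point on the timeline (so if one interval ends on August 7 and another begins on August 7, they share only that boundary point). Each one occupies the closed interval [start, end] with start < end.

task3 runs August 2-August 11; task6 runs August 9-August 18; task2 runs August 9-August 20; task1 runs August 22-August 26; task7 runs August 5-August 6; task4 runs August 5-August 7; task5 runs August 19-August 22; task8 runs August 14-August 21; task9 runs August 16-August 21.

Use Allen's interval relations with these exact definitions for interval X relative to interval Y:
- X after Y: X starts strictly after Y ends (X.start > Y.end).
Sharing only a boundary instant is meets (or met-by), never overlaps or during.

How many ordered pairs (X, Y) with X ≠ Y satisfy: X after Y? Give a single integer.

21

Checking all 72 ordered pairs for relation 'after'; matching pairs in alphabetical order:
(task1, task2): task1 after task2 ✓
(task1, task3): task1 after task3 ✓
(task1, task4): task1 after task4 ✓
(task1, task6): task1 after task6 ✓
(task1, task7): task1 after task7 ✓
(task1, task8): task1 after task8 ✓
(task1, task9): task1 after task9 ✓
(task2, task4): task2 after task4 ✓
(task2, task7): task2 after task7 ✓
(task5, task3): task5 after task3 ✓
(task5, task4): task5 after task4 ✓
(task5, task6): task5 after task6 ✓
(task5, task7): task5 after task7 ✓
(task6, task4): task6 after task4 ✓
(task6, task7): task6 after task7 ✓
(task8, task3): task8 after task3 ✓
(task8, task4): task8 after task4 ✓
(task8, task7): task8 after task7 ✓
(task9, task3): task9 after task3 ✓
(task9, task4): task9 after task4 ✓
(task9, task7): task9 after task7 ✓
Count: 21.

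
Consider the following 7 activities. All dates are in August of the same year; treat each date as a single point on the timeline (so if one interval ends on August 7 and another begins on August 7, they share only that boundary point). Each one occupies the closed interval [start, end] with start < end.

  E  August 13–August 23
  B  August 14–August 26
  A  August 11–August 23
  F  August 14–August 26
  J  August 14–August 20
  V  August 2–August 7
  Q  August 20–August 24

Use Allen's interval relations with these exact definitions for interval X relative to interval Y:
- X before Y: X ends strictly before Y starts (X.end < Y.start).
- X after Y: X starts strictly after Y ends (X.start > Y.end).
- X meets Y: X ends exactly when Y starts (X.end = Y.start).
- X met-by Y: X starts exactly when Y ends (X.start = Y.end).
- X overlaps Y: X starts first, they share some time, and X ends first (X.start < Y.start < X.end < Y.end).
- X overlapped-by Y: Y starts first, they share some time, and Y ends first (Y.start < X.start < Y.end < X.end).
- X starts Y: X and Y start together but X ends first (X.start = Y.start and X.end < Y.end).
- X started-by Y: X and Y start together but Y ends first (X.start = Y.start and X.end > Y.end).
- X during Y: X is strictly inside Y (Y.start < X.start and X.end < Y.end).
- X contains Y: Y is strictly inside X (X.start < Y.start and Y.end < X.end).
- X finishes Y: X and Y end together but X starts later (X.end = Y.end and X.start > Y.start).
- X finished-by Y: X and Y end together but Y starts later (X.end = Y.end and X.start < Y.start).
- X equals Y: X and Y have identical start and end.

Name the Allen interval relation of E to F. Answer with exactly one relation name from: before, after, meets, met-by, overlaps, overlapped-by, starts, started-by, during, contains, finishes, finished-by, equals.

E = [August 13, August 23]; F = [August 14, August 26].
Compare endpoints: E.start < F.start, E.start < F.end, E.end > F.start, E.end < F.end.
That pattern is 'overlaps'.

overlaps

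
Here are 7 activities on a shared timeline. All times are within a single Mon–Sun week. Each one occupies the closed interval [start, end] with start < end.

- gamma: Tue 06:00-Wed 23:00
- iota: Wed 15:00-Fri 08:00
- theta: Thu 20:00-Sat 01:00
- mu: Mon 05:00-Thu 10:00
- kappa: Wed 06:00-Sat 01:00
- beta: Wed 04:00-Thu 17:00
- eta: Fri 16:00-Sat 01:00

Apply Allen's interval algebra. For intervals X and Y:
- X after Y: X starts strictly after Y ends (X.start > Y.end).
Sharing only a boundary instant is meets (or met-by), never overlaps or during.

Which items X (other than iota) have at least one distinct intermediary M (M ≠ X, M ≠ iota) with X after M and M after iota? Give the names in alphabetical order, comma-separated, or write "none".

Target iota = [Wed 15:00, Fri 08:00].
Intermediaries M with M after iota: eta.
Via eta — items with X after eta: none.
Union: none.

none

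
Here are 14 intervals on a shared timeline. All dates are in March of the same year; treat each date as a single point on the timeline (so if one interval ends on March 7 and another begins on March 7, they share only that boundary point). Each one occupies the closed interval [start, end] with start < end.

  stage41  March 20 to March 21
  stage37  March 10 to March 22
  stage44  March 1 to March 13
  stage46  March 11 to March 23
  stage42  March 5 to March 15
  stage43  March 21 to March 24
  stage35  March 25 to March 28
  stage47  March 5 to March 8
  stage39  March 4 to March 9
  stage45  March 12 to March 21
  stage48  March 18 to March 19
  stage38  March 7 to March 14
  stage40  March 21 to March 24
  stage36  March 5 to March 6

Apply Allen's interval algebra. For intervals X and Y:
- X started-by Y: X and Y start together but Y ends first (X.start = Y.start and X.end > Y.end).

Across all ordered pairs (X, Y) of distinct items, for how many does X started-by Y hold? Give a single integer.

3

Checking all 182 ordered pairs for relation 'started-by'; matching pairs in alphabetical order:
(stage42, stage36): stage42 started-by stage36 ✓
(stage42, stage47): stage42 started-by stage47 ✓
(stage47, stage36): stage47 started-by stage36 ✓
Count: 3.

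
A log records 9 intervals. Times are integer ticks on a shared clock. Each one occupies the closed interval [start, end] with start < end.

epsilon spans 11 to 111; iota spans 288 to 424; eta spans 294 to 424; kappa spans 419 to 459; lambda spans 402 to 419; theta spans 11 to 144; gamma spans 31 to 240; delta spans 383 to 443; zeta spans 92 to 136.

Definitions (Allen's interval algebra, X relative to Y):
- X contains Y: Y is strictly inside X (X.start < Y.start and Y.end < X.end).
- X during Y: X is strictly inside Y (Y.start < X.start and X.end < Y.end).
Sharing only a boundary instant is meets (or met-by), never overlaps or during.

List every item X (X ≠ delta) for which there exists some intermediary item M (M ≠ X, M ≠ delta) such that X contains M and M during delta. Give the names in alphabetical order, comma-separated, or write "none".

eta, iota

Target delta = [383, 443].
Intermediaries M with M during delta: lambda.
Via lambda — items with X contains lambda: eta, iota.
Union: eta, iota.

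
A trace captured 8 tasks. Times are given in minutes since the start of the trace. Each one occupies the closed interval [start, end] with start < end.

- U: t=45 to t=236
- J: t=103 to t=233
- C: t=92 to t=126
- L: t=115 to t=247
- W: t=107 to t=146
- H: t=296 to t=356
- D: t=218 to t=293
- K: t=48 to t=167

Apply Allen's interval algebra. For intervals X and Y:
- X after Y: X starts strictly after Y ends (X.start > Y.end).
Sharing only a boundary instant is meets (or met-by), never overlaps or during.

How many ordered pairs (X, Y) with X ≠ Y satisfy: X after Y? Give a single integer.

10

Checking all 56 ordered pairs for relation 'after'; matching pairs in alphabetical order:
(D, C): D after C ✓
(D, K): D after K ✓
(D, W): D after W ✓
(H, C): H after C ✓
(H, D): H after D ✓
(H, J): H after J ✓
(H, K): H after K ✓
(H, L): H after L ✓
(H, U): H after U ✓
(H, W): H after W ✓
Count: 10.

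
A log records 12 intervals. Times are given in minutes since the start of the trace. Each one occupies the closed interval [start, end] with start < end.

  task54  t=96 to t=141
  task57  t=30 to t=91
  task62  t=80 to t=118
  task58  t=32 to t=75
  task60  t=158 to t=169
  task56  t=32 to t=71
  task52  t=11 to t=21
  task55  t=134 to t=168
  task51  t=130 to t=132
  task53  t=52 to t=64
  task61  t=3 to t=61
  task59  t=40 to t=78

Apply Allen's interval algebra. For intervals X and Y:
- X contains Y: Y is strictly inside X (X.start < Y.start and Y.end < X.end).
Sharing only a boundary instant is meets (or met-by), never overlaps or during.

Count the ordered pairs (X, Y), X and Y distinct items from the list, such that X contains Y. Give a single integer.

9

Checking all 132 ordered pairs for relation 'contains'; matching pairs in alphabetical order:
(task54, task51): task54 contains task51 ✓
(task56, task53): task56 contains task53 ✓
(task57, task53): task57 contains task53 ✓
(task57, task56): task57 contains task56 ✓
(task57, task58): task57 contains task58 ✓
(task57, task59): task57 contains task59 ✓
(task58, task53): task58 contains task53 ✓
(task59, task53): task59 contains task53 ✓
(task61, task52): task61 contains task52 ✓
Count: 9.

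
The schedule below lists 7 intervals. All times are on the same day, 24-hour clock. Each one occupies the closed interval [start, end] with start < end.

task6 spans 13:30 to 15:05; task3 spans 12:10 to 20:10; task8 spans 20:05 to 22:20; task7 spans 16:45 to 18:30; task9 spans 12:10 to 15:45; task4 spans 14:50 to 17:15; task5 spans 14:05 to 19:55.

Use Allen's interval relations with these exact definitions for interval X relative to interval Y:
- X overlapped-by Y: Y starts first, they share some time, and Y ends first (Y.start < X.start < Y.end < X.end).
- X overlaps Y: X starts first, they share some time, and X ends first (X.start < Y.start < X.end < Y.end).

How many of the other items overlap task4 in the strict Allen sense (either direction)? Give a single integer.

3

Target task4 = [14:50, 17:15].
task3 [12:10, 20:10] → contains → no.
task5 [14:05, 19:55] → contains → no.
task6 [13:30, 15:05] → overlaps → counts.
task7 [16:45, 18:30] → overlapped-by → counts.
task8 [20:05, 22:20] → after → no.
task9 [12:10, 15:45] → overlaps → counts.
Total: 3.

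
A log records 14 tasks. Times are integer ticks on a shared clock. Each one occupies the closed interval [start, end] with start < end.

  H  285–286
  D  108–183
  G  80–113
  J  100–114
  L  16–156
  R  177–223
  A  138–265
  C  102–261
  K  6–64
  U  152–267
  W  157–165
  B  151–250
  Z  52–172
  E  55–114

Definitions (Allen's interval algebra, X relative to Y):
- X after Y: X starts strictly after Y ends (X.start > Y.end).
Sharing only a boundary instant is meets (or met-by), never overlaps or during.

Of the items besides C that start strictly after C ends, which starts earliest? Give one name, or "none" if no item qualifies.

Target C = [102, 261].
A [138, 265] → overlapped-by → excluded.
B [151, 250] → during → excluded.
D [108, 183] → during → excluded.
E [55, 114] → overlaps → excluded.
G [80, 113] → overlaps → excluded.
H [285, 286] → after → candidate.
J [100, 114] → overlaps → excluded.
K [6, 64] → before → excluded.
L [16, 156] → overlaps → excluded.
R [177, 223] → during → excluded.
U [152, 267] → overlapped-by → excluded.
W [157, 165] → during → excluded.
Z [52, 172] → overlaps → excluded.
Among candidates, earliest start is 285 → H.

H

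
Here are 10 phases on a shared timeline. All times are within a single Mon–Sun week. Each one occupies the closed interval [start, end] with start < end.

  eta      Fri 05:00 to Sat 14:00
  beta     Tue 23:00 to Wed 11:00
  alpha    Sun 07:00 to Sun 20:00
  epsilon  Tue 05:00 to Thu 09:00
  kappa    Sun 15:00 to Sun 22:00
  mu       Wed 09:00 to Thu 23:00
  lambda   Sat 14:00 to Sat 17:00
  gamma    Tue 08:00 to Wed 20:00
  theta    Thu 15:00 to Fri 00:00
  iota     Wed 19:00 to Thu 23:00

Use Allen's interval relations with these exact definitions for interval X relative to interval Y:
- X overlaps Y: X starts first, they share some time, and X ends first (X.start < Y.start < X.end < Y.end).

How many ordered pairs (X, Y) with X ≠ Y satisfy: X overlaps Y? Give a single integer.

Checking all 90 ordered pairs for relation 'overlaps'; matching pairs in alphabetical order:
(alpha, kappa): alpha overlaps kappa ✓
(beta, mu): beta overlaps mu ✓
(epsilon, iota): epsilon overlaps iota ✓
(epsilon, mu): epsilon overlaps mu ✓
(gamma, iota): gamma overlaps iota ✓
(gamma, mu): gamma overlaps mu ✓
(iota, theta): iota overlaps theta ✓
(mu, theta): mu overlaps theta ✓
Count: 8.

8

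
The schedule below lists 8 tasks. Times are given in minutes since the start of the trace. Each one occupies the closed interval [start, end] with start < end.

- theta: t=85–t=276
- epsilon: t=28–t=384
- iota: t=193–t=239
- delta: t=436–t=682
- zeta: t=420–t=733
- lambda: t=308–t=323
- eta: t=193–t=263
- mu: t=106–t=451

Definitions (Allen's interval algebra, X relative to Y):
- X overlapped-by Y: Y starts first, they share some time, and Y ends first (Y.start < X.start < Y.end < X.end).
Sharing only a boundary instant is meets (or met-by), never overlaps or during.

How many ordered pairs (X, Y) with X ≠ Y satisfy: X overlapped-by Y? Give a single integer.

4

Checking all 56 ordered pairs for relation 'overlapped-by'; matching pairs in alphabetical order:
(delta, mu): delta overlapped-by mu ✓
(mu, epsilon): mu overlapped-by epsilon ✓
(mu, theta): mu overlapped-by theta ✓
(zeta, mu): zeta overlapped-by mu ✓
Count: 4.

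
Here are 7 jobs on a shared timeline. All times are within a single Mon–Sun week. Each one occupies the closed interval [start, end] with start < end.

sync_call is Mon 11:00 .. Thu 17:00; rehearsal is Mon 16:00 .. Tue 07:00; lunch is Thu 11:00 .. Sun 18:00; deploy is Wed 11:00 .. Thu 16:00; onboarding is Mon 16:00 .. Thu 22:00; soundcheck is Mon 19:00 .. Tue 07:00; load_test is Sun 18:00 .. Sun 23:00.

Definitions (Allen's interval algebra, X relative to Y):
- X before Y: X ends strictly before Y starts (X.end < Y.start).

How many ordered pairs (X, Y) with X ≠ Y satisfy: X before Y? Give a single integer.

Checking all 42 ordered pairs for relation 'before'; matching pairs in alphabetical order:
(deploy, load_test): deploy before load_test ✓
(onboarding, load_test): onboarding before load_test ✓
(rehearsal, deploy): rehearsal before deploy ✓
(rehearsal, load_test): rehearsal before load_test ✓
(rehearsal, lunch): rehearsal before lunch ✓
(soundcheck, deploy): soundcheck before deploy ✓
(soundcheck, load_test): soundcheck before load_test ✓
(soundcheck, lunch): soundcheck before lunch ✓
(sync_call, load_test): sync_call before load_test ✓
Count: 9.

9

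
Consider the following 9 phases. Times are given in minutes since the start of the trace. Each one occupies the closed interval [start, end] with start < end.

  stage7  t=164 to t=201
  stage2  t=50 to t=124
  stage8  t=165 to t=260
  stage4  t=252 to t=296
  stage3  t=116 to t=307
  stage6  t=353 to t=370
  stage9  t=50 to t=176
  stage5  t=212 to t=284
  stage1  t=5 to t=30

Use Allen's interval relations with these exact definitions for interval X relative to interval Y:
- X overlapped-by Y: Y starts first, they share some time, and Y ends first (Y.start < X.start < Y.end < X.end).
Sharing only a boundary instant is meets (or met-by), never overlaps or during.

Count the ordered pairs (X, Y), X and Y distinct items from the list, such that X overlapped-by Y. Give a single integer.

8

Checking all 72 ordered pairs for relation 'overlapped-by'; matching pairs in alphabetical order:
(stage3, stage2): stage3 overlapped-by stage2 ✓
(stage3, stage9): stage3 overlapped-by stage9 ✓
(stage4, stage5): stage4 overlapped-by stage5 ✓
(stage4, stage8): stage4 overlapped-by stage8 ✓
(stage5, stage8): stage5 overlapped-by stage8 ✓
(stage7, stage9): stage7 overlapped-by stage9 ✓
(stage8, stage7): stage8 overlapped-by stage7 ✓
(stage8, stage9): stage8 overlapped-by stage9 ✓
Count: 8.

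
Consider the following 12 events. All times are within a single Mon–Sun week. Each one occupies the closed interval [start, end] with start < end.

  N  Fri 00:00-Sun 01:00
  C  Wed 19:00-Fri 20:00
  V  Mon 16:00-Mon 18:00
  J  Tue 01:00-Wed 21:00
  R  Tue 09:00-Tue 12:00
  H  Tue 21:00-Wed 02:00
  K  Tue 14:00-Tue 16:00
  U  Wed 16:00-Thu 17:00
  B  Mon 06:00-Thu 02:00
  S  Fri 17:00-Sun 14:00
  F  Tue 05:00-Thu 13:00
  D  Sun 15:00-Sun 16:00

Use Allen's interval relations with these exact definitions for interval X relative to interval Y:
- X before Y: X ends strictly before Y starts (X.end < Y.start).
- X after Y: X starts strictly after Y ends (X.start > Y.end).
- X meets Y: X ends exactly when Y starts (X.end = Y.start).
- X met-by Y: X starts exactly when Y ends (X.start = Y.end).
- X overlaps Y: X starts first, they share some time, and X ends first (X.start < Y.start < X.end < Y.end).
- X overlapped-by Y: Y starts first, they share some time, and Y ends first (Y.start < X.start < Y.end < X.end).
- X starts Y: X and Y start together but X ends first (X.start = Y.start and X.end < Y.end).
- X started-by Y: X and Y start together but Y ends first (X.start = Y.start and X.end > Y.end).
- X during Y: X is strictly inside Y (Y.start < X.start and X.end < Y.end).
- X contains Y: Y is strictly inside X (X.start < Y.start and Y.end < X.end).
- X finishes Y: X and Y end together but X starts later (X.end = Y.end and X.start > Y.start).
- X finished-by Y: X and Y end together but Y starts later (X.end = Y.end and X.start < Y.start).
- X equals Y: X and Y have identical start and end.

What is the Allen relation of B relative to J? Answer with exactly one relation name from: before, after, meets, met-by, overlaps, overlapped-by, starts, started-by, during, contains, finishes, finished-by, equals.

B = [Mon 06:00, Thu 02:00]; J = [Tue 01:00, Wed 21:00].
Compare endpoints: B.start < J.start, B.start < J.end, B.end > J.start, B.end > J.end.
That pattern is 'contains'.

contains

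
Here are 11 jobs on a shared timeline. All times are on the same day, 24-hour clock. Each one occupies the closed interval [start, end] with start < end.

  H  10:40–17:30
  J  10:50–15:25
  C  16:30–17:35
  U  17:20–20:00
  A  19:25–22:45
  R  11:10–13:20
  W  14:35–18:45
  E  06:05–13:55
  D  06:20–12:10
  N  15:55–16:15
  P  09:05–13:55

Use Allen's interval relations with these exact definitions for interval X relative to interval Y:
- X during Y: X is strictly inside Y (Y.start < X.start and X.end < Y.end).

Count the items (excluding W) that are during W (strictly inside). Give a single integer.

2

Target W = [14:35, 18:45].
A [19:25, 22:45] → after → no.
C [16:30, 17:35] → during → counts.
D [06:20, 12:10] → before → no.
E [06:05, 13:55] → before → no.
H [10:40, 17:30] → overlaps → no.
J [10:50, 15:25] → overlaps → no.
N [15:55, 16:15] → during → counts.
P [09:05, 13:55] → before → no.
R [11:10, 13:20] → before → no.
U [17:20, 20:00] → overlapped-by → no.
Total: 2.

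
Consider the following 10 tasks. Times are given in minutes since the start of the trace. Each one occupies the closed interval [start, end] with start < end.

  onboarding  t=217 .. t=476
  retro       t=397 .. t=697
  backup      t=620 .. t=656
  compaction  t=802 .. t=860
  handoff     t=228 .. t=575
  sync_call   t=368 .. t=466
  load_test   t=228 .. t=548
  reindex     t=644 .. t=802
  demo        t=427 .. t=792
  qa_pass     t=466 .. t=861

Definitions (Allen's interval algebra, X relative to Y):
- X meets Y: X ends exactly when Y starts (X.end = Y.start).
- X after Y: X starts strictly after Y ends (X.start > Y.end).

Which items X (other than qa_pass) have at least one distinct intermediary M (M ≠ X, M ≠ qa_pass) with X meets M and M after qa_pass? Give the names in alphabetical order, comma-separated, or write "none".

Target qa_pass = [t=466, t=861].
Intermediaries M with M after qa_pass: none.
Union: none.

none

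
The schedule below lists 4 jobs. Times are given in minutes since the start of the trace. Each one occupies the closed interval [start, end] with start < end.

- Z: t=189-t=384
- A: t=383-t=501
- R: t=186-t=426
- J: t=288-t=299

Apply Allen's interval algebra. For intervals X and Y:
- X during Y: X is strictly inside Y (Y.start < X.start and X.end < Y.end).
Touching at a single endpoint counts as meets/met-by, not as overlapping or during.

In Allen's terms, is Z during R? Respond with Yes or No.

Yes

Z = [t=189, t=384], R = [t=186, t=426].
Actual relation of Z to R: during.
Asked whether 'during' holds → Yes.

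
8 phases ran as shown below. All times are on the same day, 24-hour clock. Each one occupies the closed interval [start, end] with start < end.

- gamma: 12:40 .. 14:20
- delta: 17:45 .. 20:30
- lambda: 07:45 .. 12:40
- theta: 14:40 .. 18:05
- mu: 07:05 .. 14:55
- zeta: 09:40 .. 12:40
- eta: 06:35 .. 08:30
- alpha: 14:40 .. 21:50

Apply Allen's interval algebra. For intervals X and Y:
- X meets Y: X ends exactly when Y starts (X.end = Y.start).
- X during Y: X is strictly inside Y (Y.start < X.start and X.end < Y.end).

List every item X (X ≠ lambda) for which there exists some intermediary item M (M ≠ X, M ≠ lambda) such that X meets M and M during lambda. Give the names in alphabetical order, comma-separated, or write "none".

Target lambda = [07:45, 12:40].
Intermediaries M with M during lambda: none.
Union: none.

none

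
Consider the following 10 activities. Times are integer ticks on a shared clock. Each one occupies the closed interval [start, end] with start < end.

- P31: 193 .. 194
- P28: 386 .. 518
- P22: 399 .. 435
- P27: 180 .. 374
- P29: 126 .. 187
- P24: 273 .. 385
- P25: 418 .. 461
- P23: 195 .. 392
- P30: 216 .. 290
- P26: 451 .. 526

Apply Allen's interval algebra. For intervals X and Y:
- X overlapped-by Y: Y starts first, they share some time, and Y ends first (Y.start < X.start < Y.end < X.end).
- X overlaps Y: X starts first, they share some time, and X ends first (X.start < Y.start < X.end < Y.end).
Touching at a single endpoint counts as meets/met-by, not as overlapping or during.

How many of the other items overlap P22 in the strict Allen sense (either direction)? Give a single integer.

1

Target P22 = [399, 435].
P23 [195, 392] → before → no.
P24 [273, 385] → before → no.
P25 [418, 461] → overlapped-by → counts.
P26 [451, 526] → after → no.
P27 [180, 374] → before → no.
P28 [386, 518] → contains → no.
P29 [126, 187] → before → no.
P30 [216, 290] → before → no.
P31 [193, 194] → before → no.
Total: 1.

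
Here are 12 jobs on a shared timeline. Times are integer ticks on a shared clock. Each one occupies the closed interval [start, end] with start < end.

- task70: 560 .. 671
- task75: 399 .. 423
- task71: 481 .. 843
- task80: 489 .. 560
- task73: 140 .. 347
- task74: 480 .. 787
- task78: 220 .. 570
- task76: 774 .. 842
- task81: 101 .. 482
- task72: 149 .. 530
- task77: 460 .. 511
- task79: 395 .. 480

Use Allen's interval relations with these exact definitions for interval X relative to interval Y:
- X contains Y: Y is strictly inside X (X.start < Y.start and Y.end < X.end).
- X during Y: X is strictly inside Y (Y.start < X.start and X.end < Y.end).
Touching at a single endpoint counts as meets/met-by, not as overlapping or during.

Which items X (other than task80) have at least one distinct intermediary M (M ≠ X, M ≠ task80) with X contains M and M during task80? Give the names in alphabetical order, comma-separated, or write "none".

none

Target task80 = [489, 560].
Intermediaries M with M during task80: none.
Union: none.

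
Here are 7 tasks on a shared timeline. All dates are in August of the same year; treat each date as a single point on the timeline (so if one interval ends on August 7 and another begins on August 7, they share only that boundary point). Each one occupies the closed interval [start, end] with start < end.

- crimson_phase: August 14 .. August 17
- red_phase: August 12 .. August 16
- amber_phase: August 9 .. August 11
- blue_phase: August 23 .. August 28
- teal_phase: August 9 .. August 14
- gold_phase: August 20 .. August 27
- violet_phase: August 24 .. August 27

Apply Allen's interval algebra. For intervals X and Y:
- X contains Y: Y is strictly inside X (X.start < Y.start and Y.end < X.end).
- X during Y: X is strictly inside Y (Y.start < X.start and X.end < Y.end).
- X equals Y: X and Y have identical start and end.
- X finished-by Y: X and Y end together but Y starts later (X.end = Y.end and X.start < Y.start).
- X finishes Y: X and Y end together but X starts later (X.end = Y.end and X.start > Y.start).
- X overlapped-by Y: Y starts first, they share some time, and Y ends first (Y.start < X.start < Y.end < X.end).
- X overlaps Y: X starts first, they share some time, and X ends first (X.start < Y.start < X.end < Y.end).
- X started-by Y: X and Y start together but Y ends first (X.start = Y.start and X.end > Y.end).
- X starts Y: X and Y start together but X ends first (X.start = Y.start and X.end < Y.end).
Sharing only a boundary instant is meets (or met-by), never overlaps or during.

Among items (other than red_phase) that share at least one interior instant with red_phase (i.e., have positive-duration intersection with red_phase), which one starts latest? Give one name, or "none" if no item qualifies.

Target red_phase = [August 12, August 16].
amber_phase [August 9, August 11] → before → excluded.
blue_phase [August 23, August 28] → after → excluded.
crimson_phase [August 14, August 17] → overlapped-by → candidate.
gold_phase [August 20, August 27] → after → excluded.
teal_phase [August 9, August 14] → overlaps → candidate.
violet_phase [August 24, August 27] → after → excluded.
Among candidates, latest start is August 14 → crimson_phase.

crimson_phase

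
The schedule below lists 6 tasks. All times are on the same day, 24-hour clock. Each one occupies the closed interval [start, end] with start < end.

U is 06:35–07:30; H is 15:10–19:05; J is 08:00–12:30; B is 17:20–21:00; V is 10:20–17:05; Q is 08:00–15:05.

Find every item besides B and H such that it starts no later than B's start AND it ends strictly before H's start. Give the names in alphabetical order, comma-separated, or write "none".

J, Q, U

Conditions: its start is no later than B's start (X.start <= 17:20) AND its end is strictly before H's start (X.end < 15:10).
J: start 08:00 <= 17:20? ✓; end 12:30 < 15:10? ✓ → yes.
Q: start 08:00 <= 17:20? ✓; end 15:05 < 15:10? ✓ → yes.
U: start 06:35 <= 17:20? ✓; end 07:30 < 15:10? ✓ → yes.
V: start 10:20 <= 17:20? ✓; end 17:05 < 15:10? ✗ → no.
Result: J, Q, U.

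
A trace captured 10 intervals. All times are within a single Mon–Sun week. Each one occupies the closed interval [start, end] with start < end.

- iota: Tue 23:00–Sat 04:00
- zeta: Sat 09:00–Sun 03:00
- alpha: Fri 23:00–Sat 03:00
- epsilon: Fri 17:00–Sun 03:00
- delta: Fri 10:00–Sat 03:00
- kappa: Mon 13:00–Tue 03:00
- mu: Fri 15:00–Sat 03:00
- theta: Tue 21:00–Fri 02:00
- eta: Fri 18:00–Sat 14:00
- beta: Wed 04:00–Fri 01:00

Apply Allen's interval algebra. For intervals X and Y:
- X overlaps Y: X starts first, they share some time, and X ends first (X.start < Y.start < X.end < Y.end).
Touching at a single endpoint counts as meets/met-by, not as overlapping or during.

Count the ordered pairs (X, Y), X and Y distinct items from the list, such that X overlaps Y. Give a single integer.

Checking all 90 ordered pairs for relation 'overlaps'; matching pairs in alphabetical order:
(delta, epsilon): delta overlaps epsilon ✓
(delta, eta): delta overlaps eta ✓
(eta, zeta): eta overlaps zeta ✓
(iota, epsilon): iota overlaps epsilon ✓
(iota, eta): iota overlaps eta ✓
(mu, epsilon): mu overlaps epsilon ✓
(mu, eta): mu overlaps eta ✓
(theta, iota): theta overlaps iota ✓
Count: 8.

8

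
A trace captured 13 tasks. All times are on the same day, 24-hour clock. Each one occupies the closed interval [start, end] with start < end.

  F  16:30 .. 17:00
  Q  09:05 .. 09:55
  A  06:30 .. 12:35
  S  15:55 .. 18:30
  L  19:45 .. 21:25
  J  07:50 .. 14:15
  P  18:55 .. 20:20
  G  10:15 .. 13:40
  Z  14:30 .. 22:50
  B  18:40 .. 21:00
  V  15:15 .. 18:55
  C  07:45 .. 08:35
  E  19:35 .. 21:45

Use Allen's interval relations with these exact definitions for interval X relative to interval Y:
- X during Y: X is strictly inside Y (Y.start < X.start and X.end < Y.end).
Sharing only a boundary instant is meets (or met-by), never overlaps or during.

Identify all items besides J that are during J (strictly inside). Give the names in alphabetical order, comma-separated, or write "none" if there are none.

Target J = [07:50, 14:15].
A [06:30, 12:35] → overlaps → no.
B [18:40, 21:00] → after → no.
C [07:45, 08:35] → overlaps → no.
E [19:35, 21:45] → after → no.
F [16:30, 17:00] → after → no.
G [10:15, 13:40] → during → yes.
L [19:45, 21:25] → after → no.
P [18:55, 20:20] → after → no.
Q [09:05, 09:55] → during → yes.
S [15:55, 18:30] → after → no.
V [15:15, 18:55] → after → no.
Z [14:30, 22:50] → after → no.
Result: G, Q.

G, Q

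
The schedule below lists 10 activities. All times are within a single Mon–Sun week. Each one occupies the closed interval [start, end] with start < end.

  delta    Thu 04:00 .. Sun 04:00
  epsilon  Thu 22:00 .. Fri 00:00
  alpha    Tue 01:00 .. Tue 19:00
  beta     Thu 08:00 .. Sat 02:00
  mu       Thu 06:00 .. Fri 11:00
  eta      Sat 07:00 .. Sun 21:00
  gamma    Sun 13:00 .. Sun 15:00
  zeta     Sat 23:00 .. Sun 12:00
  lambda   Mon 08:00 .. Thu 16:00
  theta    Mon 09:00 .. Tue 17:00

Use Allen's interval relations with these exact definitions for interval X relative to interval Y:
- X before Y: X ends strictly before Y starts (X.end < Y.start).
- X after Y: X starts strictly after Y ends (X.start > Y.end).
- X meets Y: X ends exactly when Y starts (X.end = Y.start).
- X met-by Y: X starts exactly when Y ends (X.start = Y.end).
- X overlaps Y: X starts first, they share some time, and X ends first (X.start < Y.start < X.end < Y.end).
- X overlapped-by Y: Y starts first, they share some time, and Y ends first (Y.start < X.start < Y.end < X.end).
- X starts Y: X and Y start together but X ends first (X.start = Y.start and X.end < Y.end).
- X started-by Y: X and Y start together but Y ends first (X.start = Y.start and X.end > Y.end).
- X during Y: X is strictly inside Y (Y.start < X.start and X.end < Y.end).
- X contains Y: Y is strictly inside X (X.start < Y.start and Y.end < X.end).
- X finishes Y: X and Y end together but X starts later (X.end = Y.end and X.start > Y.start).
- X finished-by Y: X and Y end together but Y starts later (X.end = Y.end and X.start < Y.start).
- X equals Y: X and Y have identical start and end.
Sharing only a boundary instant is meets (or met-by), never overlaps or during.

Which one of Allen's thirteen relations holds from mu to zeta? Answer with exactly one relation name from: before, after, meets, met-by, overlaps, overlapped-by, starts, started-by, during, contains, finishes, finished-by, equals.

mu = [Thu 06:00, Fri 11:00]; zeta = [Sat 23:00, Sun 12:00].
Compare endpoints: mu.start < zeta.start, mu.start < zeta.end, mu.end < zeta.start, mu.end < zeta.end.
That pattern is 'before'.

before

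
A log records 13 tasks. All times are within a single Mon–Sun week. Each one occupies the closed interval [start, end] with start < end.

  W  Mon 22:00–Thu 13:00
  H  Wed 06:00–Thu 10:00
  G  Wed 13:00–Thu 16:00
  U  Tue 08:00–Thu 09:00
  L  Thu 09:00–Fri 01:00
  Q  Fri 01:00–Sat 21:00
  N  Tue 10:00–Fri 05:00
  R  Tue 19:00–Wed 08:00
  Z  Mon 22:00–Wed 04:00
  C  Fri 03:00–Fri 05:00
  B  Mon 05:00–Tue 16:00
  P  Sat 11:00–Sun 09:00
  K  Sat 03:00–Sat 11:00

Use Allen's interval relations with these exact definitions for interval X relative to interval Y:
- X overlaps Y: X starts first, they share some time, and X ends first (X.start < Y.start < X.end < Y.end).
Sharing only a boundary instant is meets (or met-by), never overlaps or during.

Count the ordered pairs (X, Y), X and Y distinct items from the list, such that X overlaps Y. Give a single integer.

19

Checking all 156 ordered pairs for relation 'overlaps'; matching pairs in alphabetical order:
(B, N): B overlaps N ✓
(B, U): B overlaps U ✓
(B, W): B overlaps W ✓
(B, Z): B overlaps Z ✓
(G, L): G overlaps L ✓
(H, G): H overlaps G ✓
(H, L): H overlaps L ✓
(N, Q): N overlaps Q ✓
(Q, P): Q overlaps P ✓
(R, H): R overlaps H ✓
(U, G): U overlaps G ✓
(U, H): U overlaps H ✓
(U, N): U overlaps N ✓
(W, G): W overlaps G ✓
(W, L): W overlaps L ✓
(W, N): W overlaps N ✓
(Z, N): Z overlaps N ✓
(Z, R): Z overlaps R ✓
(Z, U): Z overlaps U ✓
Count: 19.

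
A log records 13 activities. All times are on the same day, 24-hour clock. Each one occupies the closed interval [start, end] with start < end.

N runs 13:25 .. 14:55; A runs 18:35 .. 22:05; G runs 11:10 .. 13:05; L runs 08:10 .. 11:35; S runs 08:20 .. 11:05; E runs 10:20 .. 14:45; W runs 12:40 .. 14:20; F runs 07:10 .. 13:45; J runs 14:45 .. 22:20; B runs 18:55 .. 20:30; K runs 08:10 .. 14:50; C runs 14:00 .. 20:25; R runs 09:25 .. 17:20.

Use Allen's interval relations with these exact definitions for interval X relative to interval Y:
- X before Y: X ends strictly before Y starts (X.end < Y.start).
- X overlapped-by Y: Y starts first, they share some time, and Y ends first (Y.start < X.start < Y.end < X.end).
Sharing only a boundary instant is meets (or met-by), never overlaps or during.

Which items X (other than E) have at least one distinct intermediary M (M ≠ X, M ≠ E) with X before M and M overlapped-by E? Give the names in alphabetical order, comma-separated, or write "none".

Target E = [10:20, 14:45].
Intermediaries M with M overlapped-by E: C, N.
Via C — items with X before C: F, G, L, S.
Via N — items with X before N: G, L, S.
Union: F, G, L, S.

F, G, L, S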